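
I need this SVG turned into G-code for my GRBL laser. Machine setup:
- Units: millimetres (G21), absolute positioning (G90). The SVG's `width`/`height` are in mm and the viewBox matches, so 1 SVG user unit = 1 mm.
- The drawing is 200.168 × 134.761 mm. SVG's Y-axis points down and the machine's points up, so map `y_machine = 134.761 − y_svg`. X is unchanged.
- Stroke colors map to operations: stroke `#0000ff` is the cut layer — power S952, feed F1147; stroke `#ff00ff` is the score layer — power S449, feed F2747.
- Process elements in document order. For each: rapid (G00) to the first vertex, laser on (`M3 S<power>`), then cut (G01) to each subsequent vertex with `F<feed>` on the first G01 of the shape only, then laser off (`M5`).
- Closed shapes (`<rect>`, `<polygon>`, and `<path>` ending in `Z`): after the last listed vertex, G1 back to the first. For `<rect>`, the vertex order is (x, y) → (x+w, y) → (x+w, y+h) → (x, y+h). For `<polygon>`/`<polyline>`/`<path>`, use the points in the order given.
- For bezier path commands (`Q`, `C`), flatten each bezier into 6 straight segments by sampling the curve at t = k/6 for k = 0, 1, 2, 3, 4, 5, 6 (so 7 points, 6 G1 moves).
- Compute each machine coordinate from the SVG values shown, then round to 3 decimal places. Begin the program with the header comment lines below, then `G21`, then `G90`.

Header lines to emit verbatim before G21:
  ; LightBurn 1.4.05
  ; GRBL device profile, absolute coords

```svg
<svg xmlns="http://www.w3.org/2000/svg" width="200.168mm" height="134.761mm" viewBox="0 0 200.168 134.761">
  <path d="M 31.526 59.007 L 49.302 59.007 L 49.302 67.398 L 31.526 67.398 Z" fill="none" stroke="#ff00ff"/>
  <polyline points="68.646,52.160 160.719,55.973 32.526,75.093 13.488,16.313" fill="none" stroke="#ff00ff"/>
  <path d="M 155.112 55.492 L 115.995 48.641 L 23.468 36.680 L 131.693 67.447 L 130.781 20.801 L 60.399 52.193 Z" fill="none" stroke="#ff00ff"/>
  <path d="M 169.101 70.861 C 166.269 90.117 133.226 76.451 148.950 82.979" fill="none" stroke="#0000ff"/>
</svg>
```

; LightBurn 1.4.05
; GRBL device profile, absolute coords
G21
G90
G00 X31.526 Y75.754
M3 S449
G01 X49.302 Y75.754 F2747
G01 X49.302 Y67.363
G01 X31.526 Y67.363
G01 X31.526 Y75.754
M5
G00 X68.646 Y82.601
M3 S449
G01 X160.719 Y78.788 F2747
G01 X32.526 Y59.668
G01 X13.488 Y118.448
M5
G00 X155.112 Y79.269
M3 S449
G01 X115.995 Y86.120 F2747
G01 X23.468 Y98.081
G01 X131.693 Y67.314
G01 X130.781 Y113.960
G01 X60.399 Y82.568
G01 X155.112 Y79.269
M5
G00 X169.101 Y63.900
M3 S952
G01 X165.533 Y56.770 F1147
G01 X159.124 Y53.651
G01 X152.067 Y53.068
G01 X146.557 Y53.546
G01 X144.786 Y53.609
G01 X148.950 Y51.782
M5

Since the viewBox matches the mm dimensions, user units are millimetres directly. The only transform is the Y-flip y_m = 134.761 − y_svg.

Shape 1 is a rectangle drawn with `<path>`. Its stroke #ff00ff means score at S449, F2747. After flipping Y the toolpath is (31.526,75.754) → (49.302,75.754) → (49.302,67.363) → (31.526,67.363) → (31.526,75.754), returning to the start.

Shape 2 is a open polyline drawn with `<polyline>`. Its stroke #ff00ff means score at S449, F2747. After flipping Y the toolpath is (68.646,82.601) → (160.719,78.788) → (32.526,59.668) → (13.488,118.448).

Shape 3 is a closed polygon drawn with `<path>`. Its stroke #ff00ff means score at S449, F2747. After flipping Y the toolpath is (155.112,79.269) → (115.995,86.120) → (23.468,98.081) → (131.693,67.314) → (130.781,113.960) → (60.399,82.568) → (155.112,79.269), returning to the start.

Shape 4 is a cubic bezier drawn with `<path>`. Its stroke #0000ff means cut at S952, F1147. After flipping Y the toolpath is (169.101,63.900) → (165.533,56.770) → (159.124,53.651) → (152.067,53.068) → (146.557,53.546) → (144.786,53.609) → (148.950,51.782).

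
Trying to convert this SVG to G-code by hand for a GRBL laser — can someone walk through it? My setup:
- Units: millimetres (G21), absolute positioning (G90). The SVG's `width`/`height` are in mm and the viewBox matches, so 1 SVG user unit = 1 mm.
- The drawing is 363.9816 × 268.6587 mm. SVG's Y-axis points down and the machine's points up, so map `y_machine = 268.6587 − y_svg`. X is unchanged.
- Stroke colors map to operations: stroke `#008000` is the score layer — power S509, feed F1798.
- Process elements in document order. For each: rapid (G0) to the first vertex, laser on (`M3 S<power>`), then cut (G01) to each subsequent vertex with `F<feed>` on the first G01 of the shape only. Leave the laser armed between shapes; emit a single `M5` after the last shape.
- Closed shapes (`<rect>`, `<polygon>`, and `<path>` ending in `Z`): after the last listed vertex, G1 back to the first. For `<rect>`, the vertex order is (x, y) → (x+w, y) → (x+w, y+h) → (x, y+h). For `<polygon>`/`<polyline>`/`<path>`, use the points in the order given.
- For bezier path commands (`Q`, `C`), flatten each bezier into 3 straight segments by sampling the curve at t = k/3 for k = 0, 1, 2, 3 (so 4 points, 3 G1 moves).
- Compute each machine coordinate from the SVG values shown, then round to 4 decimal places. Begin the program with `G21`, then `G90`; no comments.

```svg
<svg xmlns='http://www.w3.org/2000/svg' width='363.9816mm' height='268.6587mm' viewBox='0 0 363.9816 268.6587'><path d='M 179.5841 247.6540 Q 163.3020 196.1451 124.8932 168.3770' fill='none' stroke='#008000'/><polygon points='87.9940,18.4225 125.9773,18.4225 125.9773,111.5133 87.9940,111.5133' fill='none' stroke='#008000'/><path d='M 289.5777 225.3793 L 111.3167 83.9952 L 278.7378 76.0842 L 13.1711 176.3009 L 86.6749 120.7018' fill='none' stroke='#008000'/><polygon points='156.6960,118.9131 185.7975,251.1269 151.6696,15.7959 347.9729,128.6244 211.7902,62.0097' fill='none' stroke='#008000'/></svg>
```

viewBox `0 0 363.9816 268.6587` with mm width/height → 1 unit = 1 mm. Flip: y_m = 268.6587 − y_svg.

**Shape 1** — `<path>` quadratic bezier, stroke `#008000` → score (S509, F1798). Control points (SVG): P0=(179.5841,247.6540), P1=(163.3020,196.1451), P2=(124.8932,168.3770); sampled at t=k/3. Machine vertices: (179.5841,21.0047) → (166.2708,52.7061) → (148.0405,79.1318) → (124.8932,100.2817). Open path.

**Shape 2** — `<polygon>` rectangle, stroke `#008000` → score (S509, F1798). Machine vertices: (87.9940,250.2362) → (125.9773,250.2362) → (125.9773,157.1454) → (87.9940,157.1454) → (87.9940,250.2362). Closed: final G1 returns to the first vertex.

**Shape 3** — `<path>` open polyline, stroke `#008000` → score (S509, F1798). Machine vertices: (289.5777,43.2794) → (111.3167,184.6635) → (278.7378,192.5745) → (13.1711,92.3578) → (86.6749,147.9569). Open path.

**Shape 4** — `<polygon>` closed polygon, stroke `#008000` → score (S509, F1798). Machine vertices: (156.6960,149.7456) → (185.7975,17.5318) → (151.6696,252.8628) → (347.9729,140.0343) → (211.7902,206.6490) → (156.6960,149.7456). Closed: final G1 returns to the first vertex.

G21
G90
G0 X179.5841 Y21.0047
M3 S509
G01 X166.2708 Y52.7061 F1798
G01 X148.0405 Y79.1318
G01 X124.8932 Y100.2817
G0 X87.9940 Y250.2362
M3 S509
G01 X125.9773 Y250.2362 F1798
G01 X125.9773 Y157.1454
G01 X87.9940 Y157.1454
G01 X87.9940 Y250.2362
G0 X289.5777 Y43.2794
M3 S509
G01 X111.3167 Y184.6635 F1798
G01 X278.7378 Y192.5745
G01 X13.1711 Y92.3578
G01 X86.6749 Y147.9569
G0 X156.6960 Y149.7456
M3 S509
G01 X185.7975 Y17.5318 F1798
G01 X151.6696 Y252.8628
G01 X347.9729 Y140.0343
G01 X211.7902 Y206.6490
G01 X156.6960 Y149.7456
M5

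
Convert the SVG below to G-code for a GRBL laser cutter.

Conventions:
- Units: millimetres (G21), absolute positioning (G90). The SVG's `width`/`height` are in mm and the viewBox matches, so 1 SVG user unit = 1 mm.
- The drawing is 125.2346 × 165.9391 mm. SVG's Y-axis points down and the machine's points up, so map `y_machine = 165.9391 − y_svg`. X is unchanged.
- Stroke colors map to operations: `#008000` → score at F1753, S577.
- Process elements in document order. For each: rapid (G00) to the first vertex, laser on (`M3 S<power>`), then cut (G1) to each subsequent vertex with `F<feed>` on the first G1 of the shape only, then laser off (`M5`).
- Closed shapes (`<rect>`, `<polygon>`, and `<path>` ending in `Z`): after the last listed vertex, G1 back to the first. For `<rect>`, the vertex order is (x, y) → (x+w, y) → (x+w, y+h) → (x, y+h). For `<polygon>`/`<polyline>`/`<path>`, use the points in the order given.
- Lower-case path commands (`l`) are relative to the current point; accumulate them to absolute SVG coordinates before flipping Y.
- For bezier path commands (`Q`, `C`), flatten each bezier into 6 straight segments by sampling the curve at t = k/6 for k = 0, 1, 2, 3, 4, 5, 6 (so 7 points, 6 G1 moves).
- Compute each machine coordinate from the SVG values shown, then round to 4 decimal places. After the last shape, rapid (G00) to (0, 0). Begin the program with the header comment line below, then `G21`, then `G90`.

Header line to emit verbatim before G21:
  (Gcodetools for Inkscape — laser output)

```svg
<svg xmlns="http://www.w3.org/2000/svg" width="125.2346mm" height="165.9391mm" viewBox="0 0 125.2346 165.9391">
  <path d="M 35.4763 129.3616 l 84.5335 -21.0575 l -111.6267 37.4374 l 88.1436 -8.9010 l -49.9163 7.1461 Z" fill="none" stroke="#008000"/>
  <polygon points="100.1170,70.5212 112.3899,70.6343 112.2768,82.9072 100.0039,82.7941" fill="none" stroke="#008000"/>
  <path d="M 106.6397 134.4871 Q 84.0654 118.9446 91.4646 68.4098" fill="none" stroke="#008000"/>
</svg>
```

(Gcodetools for Inkscape — laser output)
G21
G90
G00 X35.4763 Y36.5775
M3 S577
G1 X120.0098 Y57.6350 F1753
G1 X8.3831 Y20.1976
G1 X96.5267 Y29.0986
G1 X46.6104 Y21.9525
G1 X35.4763 Y36.5775
M5
G00 X100.1170 Y95.4179
M3 S577
G1 X112.3899 Y95.3048 F1753
G1 X112.2768 Y83.0319
G1 X100.0039 Y83.1450
G1 X100.1170 Y95.4179
M5
G00 X106.6397 Y31.4520
M3 S577
G1 X99.9475 Y37.6048 F1753
G1 X94.9206 Y45.7017
G1 X91.5588 Y55.7426
G1 X89.8622 Y67.7275
G1 X89.8308 Y81.6564
G1 X91.4646 Y97.5293
M5
G00 X0.0000 Y0.0000

viewBox `0 0 125.2346 165.9391` with mm width/height → 1 unit = 1 mm. Flip: y_m = 165.9391 − y_svg.

**Shape 1** — `<path>` closed polygon, stroke `#008000` → score (S577, F1753). Machine vertices: (35.4763,36.5775) → (120.0098,57.6350) → (8.3831,20.1976) → (96.5267,29.0986) → (46.6104,21.9525) → (35.4763,36.5775). Closed: final G1 returns to the first vertex.

**Shape 2** — `<polygon>` regular polygon, stroke `#008000` → score (S577, F1753). Machine vertices: (100.1170,95.4179) → (112.3899,95.3048) → (112.2768,83.0319) → (100.0039,83.1450) → (100.1170,95.4179). Closed: final G1 returns to the first vertex.

**Shape 3** — `<path>` quadratic bezier, stroke `#008000` → score (S577, F1753). Control points (SVG): P0=(106.6397,134.4871), P1=(84.0654,118.9446), P2=(91.4646,68.4098); sampled at t=k/6. Machine vertices: (106.6397,31.4520) → (99.9475,37.6048) → (94.9206,45.7017) → (91.5588,55.7426) → (89.8622,67.7275) → (89.8308,81.6564) → (91.4646,97.5293). Open path.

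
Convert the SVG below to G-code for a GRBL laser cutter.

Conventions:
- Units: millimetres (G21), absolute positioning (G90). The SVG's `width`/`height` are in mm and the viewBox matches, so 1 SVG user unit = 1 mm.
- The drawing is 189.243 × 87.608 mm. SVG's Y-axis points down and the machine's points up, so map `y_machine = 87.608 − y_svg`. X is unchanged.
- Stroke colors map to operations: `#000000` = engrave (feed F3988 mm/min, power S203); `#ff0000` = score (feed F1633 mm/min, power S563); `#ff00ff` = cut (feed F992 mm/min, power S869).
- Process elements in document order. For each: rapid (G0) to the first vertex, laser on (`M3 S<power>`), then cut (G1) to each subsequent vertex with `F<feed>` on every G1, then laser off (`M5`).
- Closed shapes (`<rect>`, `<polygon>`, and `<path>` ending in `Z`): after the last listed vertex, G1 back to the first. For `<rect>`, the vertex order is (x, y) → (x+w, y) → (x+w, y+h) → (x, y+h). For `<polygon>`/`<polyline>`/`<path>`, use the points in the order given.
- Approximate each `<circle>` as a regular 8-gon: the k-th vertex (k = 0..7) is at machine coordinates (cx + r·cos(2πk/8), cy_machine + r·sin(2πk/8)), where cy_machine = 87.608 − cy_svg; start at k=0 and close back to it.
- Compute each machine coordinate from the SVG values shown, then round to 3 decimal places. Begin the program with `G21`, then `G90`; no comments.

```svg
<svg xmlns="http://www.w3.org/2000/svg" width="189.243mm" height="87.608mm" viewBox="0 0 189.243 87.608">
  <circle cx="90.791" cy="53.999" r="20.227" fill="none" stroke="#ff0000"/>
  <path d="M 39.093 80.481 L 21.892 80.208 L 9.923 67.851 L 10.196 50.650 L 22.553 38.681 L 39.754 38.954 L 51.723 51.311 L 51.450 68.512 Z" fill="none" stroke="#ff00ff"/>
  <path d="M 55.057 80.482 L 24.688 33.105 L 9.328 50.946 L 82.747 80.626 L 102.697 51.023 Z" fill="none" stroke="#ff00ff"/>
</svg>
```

viewBox `0 0 189.243 87.608` with mm width/height → 1 unit = 1 mm. Flip: y_m = 87.608 − y_svg.

**Shape 1** — `<circle>` circle, stroke `#ff0000` → score (S563, F1633). Machine vertices: (111.018,33.609) → (105.094,47.912) → (90.791,53.836) → (76.488,47.912) → (70.564,33.609) → (76.488,19.306) → (90.791,13.382) → (105.094,19.306) → (111.018,33.609). Closed: final G1 returns to the first vertex.

**Shape 2** — `<path>` regular polygon, stroke `#ff00ff` → cut (S869, F992). Machine vertices: (39.093,7.127) → (21.892,7.400) → (9.923,19.757) → (10.196,36.958) → (22.553,48.927) → (39.754,48.654) → (51.723,36.297) → (51.450,19.096) → (39.093,7.127). Closed: final G1 returns to the first vertex.

**Shape 3** — `<path>` closed polygon, stroke `#ff00ff` → cut (S869, F992). Machine vertices: (55.057,7.126) → (24.688,54.503) → (9.328,36.662) → (82.747,6.982) → (102.697,36.585) → (55.057,7.126). Closed: final G1 returns to the first vertex.

G21
G90
G0 X111.018 Y33.609
M3 S563
G1 X105.094 Y47.912 F1633
G1 X90.791 Y53.836 F1633
G1 X76.488 Y47.912 F1633
G1 X70.564 Y33.609 F1633
G1 X76.488 Y19.306 F1633
G1 X90.791 Y13.382 F1633
G1 X105.094 Y19.306 F1633
G1 X111.018 Y33.609 F1633
M5
G0 X39.093 Y7.127
M3 S869
G1 X21.892 Y7.400 F992
G1 X9.923 Y19.757 F992
G1 X10.196 Y36.958 F992
G1 X22.553 Y48.927 F992
G1 X39.754 Y48.654 F992
G1 X51.723 Y36.297 F992
G1 X51.450 Y19.096 F992
G1 X39.093 Y7.127 F992
M5
G0 X55.057 Y7.126
M3 S869
G1 X24.688 Y54.503 F992
G1 X9.328 Y36.662 F992
G1 X82.747 Y6.982 F992
G1 X102.697 Y36.585 F992
G1 X55.057 Y7.126 F992
M5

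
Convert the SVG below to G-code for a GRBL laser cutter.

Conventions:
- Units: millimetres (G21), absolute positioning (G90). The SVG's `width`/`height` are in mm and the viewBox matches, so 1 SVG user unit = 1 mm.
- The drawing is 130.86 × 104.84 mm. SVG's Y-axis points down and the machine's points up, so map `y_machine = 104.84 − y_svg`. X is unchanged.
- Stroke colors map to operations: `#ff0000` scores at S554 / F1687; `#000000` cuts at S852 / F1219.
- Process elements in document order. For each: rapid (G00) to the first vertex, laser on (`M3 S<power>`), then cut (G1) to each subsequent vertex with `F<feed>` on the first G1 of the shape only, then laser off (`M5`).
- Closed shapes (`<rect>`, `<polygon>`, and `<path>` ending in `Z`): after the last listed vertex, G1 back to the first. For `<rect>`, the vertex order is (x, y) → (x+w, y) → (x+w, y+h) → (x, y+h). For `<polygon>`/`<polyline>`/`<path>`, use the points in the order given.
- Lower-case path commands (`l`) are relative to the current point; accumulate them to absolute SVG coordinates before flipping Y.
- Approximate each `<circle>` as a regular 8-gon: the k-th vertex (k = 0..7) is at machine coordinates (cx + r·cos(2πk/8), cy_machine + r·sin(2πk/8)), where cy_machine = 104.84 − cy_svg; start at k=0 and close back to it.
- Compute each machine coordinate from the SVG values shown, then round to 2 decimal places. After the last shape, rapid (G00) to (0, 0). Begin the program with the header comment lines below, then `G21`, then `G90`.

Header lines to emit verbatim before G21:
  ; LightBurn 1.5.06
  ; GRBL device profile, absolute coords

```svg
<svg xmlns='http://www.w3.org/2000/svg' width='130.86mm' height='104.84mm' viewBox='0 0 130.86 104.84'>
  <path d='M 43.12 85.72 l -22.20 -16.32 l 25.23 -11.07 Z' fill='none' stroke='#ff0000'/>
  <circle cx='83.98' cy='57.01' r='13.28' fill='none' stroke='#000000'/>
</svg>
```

viewBox `0 0 130.86 104.84` with mm width/height → 1 unit = 1 mm. Flip: y_m = 104.84 − y_svg.

**Shape 1** — `<path>` regular polygon, stroke `#ff0000` → score (S554, F1687). Machine vertices: (43.12,19.12) → (20.92,35.44) → (46.15,46.51) → (43.12,19.12). Closed: final G1 returns to the first vertex.

**Shape 2** — `<circle>` circle, stroke `#000000` → cut (S852, F1219). Machine vertices: (97.26,47.83) → (93.37,57.22) → (83.98,61.11) → (74.59,57.22) → (70.70,47.83) → (74.59,38.44) → (83.98,34.55) → (93.37,38.44) → (97.26,47.83). Closed: final G1 returns to the first vertex.

; LightBurn 1.5.06
; GRBL device profile, absolute coords
G21
G90
G00 X43.12 Y19.12
M3 S554
G1 X20.92 Y35.44 F1687
G1 X46.15 Y46.51
G1 X43.12 Y19.12
M5
G00 X97.26 Y47.83
M3 S852
G1 X93.37 Y57.22 F1219
G1 X83.98 Y61.11
G1 X74.59 Y57.22
G1 X70.70 Y47.83
G1 X74.59 Y38.44
G1 X83.98 Y34.55
G1 X93.37 Y38.44
G1 X97.26 Y47.83
M5
G00 X0.00 Y0.00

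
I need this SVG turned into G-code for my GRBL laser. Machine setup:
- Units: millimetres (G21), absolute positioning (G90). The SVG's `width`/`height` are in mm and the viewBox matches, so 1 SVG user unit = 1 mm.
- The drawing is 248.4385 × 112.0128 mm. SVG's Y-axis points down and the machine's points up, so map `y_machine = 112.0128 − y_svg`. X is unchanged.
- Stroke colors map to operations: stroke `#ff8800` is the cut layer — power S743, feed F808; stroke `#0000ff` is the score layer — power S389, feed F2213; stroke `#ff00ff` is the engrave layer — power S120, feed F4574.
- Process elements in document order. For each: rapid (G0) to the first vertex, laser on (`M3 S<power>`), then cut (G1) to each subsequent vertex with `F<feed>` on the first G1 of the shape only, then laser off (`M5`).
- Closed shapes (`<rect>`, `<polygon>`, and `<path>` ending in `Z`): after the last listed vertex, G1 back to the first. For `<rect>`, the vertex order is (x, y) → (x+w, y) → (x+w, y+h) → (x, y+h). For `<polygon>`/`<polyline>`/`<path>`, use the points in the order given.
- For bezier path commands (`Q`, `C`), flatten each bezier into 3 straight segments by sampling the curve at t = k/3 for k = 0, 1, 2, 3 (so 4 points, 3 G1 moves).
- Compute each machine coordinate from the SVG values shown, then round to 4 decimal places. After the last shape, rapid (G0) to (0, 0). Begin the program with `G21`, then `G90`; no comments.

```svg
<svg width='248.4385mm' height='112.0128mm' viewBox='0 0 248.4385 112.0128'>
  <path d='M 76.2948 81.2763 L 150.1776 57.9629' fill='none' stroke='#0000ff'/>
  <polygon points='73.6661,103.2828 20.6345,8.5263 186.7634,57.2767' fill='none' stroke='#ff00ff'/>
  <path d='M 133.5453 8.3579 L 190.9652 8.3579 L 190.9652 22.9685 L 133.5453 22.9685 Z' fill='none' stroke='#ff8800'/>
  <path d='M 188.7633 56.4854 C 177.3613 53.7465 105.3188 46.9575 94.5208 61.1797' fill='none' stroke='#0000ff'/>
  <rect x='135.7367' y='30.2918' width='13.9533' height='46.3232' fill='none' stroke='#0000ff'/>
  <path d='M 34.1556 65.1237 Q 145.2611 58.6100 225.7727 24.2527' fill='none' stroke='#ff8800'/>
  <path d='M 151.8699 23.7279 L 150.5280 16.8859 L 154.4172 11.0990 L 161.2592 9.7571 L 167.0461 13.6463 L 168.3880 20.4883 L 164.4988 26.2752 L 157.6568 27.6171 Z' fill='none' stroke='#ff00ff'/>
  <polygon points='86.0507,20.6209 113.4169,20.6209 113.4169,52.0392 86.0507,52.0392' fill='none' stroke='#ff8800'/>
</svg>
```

1 u = 1 mm; y_m = 112.0128 − y.

[1] `<path>` line segment, #0000ff→score S389 F2213: (76.2948,30.7365) → (150.1776,54.0499)

[2] `<polygon>` closed polygon, #ff00ff→engrave S120 F4574: (73.6661,8.7300) → (20.6345,103.4865) → (186.7634,54.7361) → (73.6661,8.7300) (closed)

[3] `<path>` rectangle, #ff8800→cut S743 F808: (133.5453,103.6549) → (190.9652,103.6549) → (190.9652,89.0443) → (133.5453,89.0443) → (133.5453,103.6549) (closed)

[4] `<path>` cubic bezier, #0000ff→score S389 F2213: (188.7633,55.5274) → (161.6621,58.6881) → (121.2194,58.9798) → (94.5208,50.8331)

[5] `<rect>` rectangle, #0000ff→score S389 F2213: (135.7367,81.7210) → (149.6900,81.7210) → (149.6900,35.3978) → (135.7367,35.3978) → (135.7367,81.7210) (closed)

[6] `<path>` quadratic bezier, #ff8800→cut S743 F808: (34.1556,46.8891) → (104.8266,54.3253) → (168.6990,67.9490) → (225.7727,87.7601)

[7] `<path>` regular polygon, #ff00ff→engrave S120 F4574: (151.8699,88.2849) → (150.5280,95.1269) → (154.4172,100.9138) → (161.2592,102.2557) → (167.0461,98.3665) → (168.3880,91.5245) → (164.4988,85.7376) → (157.6568,84.3957) → (151.8699,88.2849) (closed)

[8] `<polygon>` rectangle, #ff8800→cut S743 F808: (86.0507,91.3919) → (113.4169,91.3919) → (113.4169,59.9736) → (86.0507,59.9736) → (86.0507,91.3919) (closed)

G21
G90
G0 X76.2948 Y30.7365
M3 S389
G1 X150.1776 Y54.0499 F2213
M5
G0 X73.6661 Y8.7300
M3 S120
G1 X20.6345 Y103.4865 F4574
G1 X186.7634 Y54.7361
G1 X73.6661 Y8.7300
M5
G0 X133.5453 Y103.6549
M3 S743
G1 X190.9652 Y103.6549 F808
G1 X190.9652 Y89.0443
G1 X133.5453 Y89.0443
G1 X133.5453 Y103.6549
M5
G0 X188.7633 Y55.5274
M3 S389
G1 X161.6621 Y58.6881 F2213
G1 X121.2194 Y58.9798
G1 X94.5208 Y50.8331
M5
G0 X135.7367 Y81.7210
M3 S389
G1 X149.6900 Y81.7210 F2213
G1 X149.6900 Y35.3978
G1 X135.7367 Y35.3978
G1 X135.7367 Y81.7210
M5
G0 X34.1556 Y46.8891
M3 S743
G1 X104.8266 Y54.3253 F808
G1 X168.6990 Y67.9490
G1 X225.7727 Y87.7601
M5
G0 X151.8699 Y88.2849
M3 S120
G1 X150.5280 Y95.1269 F4574
G1 X154.4172 Y100.9138
G1 X161.2592 Y102.2557
G1 X167.0461 Y98.3665
G1 X168.3880 Y91.5245
G1 X164.4988 Y85.7376
G1 X157.6568 Y84.3957
G1 X151.8699 Y88.2849
M5
G0 X86.0507 Y91.3919
M3 S743
G1 X113.4169 Y91.3919 F808
G1 X113.4169 Y59.9736
G1 X86.0507 Y59.9736
G1 X86.0507 Y91.3919
M5
G0 X0.0000 Y0.0000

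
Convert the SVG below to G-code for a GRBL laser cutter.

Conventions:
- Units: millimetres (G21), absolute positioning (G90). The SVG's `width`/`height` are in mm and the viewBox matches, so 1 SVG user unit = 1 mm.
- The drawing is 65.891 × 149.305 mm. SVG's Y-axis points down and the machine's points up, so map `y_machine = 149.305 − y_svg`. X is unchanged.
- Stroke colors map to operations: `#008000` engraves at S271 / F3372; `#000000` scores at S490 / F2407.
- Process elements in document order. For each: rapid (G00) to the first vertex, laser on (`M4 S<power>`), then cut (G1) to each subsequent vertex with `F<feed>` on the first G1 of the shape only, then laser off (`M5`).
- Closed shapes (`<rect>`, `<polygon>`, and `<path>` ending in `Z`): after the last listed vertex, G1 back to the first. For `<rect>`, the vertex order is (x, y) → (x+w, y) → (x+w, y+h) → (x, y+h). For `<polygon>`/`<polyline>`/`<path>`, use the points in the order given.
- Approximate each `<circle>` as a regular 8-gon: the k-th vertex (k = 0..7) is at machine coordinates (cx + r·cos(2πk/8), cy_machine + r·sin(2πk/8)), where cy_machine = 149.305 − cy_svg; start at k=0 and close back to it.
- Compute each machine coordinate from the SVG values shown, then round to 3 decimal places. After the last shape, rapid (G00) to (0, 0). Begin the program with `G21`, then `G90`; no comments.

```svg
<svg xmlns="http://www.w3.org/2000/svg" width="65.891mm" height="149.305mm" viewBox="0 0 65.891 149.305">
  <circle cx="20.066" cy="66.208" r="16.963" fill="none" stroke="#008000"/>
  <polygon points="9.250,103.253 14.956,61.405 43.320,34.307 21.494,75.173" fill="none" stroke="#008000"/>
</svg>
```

G21
G90
G00 X37.029 Y83.097
M4 S271
G1 X32.061 Y95.092 F3372
G1 X20.066 Y100.060
G1 X8.071 Y95.092
G1 X3.103 Y83.097
G1 X8.071 Y71.102
G1 X20.066 Y66.134
G1 X32.061 Y71.102
G1 X37.029 Y83.097
M5
G00 X9.250 Y46.052
M4 S271
G1 X14.956 Y87.900 F3372
G1 X43.320 Y114.998
G1 X21.494 Y74.132
G1 X9.250 Y46.052
M5
G00 X0.000 Y0.000

1 u = 1 mm; y_m = 149.305 − y.

[1] `<circle>` circle, #008000→engrave S271 F3372: (37.029,83.097) → (32.061,95.092) → (20.066,100.060) → (8.071,95.092) → (3.103,83.097) → (8.071,71.102) → (20.066,66.134) → (32.061,71.102) → (37.029,83.097) (closed)

[2] `<polygon>` closed polygon, #008000→engrave S271 F3372: (9.250,46.052) → (14.956,87.900) → (43.320,114.998) → (21.494,74.132) → (9.250,46.052) (closed)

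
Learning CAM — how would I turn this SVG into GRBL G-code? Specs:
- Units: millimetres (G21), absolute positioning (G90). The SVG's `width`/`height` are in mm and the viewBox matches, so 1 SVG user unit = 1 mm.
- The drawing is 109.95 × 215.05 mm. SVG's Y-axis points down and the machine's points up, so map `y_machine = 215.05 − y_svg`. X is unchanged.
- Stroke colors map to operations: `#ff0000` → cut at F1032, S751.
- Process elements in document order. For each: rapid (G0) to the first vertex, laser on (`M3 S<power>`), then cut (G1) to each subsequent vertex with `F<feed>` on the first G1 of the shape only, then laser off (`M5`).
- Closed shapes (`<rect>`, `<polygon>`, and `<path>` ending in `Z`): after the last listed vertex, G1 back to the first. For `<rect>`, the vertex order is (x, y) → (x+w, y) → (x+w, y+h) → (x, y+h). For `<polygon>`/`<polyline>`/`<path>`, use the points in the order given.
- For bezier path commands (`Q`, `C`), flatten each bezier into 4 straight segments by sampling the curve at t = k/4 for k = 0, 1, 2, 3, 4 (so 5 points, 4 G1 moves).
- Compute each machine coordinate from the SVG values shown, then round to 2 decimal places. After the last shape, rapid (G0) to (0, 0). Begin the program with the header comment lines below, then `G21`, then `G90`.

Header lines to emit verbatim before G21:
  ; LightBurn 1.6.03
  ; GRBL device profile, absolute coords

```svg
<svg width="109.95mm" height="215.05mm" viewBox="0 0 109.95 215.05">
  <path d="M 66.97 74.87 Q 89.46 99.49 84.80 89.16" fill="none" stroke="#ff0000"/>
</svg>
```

Since the viewBox matches the mm dimensions, user units are millimetres directly. The only transform is the Y-flip y_m = 215.05 − y_svg.

Shape 1 is a quadratic bezier drawn with `<path>`. Its stroke #ff0000 means cut at S751, F1032. After flipping Y the toolpath is (66.97,140.18) → (76.52,130.05) → (82.67,124.30) → (85.43,122.91) → (84.80,125.89).

; LightBurn 1.6.03
; GRBL device profile, absolute coords
G21
G90
G0 X66.97 Y140.18
M3 S751
G1 X76.52 Y130.05 F1032
G1 X82.67 Y124.30
G1 X85.43 Y122.91
G1 X84.80 Y125.89
M5
G0 X0.00 Y0.00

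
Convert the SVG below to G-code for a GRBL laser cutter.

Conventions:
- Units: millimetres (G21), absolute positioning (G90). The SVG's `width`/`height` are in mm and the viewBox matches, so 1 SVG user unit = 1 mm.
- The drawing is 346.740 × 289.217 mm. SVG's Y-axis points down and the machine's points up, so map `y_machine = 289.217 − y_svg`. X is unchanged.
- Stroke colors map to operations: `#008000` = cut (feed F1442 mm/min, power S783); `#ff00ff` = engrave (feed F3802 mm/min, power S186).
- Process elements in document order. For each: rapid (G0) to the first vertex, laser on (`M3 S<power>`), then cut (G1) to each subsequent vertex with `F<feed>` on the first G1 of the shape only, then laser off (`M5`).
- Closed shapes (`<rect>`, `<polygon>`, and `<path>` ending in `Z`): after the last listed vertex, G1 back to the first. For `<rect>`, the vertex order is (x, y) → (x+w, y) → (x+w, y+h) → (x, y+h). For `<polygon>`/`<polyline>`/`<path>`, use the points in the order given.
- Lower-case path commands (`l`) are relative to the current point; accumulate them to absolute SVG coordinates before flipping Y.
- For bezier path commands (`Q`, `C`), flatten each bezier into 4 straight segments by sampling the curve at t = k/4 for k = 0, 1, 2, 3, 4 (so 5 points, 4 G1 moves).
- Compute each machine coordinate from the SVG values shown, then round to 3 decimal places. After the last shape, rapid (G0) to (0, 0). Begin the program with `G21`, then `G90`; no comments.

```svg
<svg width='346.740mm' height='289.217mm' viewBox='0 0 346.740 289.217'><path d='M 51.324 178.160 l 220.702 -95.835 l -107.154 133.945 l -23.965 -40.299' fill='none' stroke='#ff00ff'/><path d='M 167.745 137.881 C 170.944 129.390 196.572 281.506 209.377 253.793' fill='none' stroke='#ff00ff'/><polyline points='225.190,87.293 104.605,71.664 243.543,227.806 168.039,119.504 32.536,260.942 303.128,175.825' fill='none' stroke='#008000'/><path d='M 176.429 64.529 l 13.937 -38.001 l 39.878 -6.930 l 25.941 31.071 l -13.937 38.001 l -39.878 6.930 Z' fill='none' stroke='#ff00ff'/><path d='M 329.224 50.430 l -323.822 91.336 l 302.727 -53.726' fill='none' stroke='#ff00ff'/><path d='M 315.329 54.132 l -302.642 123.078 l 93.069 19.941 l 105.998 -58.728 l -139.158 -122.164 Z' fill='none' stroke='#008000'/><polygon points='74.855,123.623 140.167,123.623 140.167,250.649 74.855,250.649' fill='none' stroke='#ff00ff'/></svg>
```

G21
G90
G0 X51.324 Y111.057
M3 S186
G1 X272.026 Y206.892 F3802
G1 X164.872 Y72.947
G1 X140.907 Y113.246
M5
G0 X167.745 Y151.336
M3 S186
G1 X173.799 Y132.910 F3802
G1 X184.959 Y86.172
G1 X197.920 Y43.038
G1 X209.377 Y35.424
M5
G0 X225.190 Y201.924
M3 S783
G1 X104.605 Y217.553 F1442
G1 X243.543 Y61.411
G1 X168.039 Y169.713
G1 X32.536 Y28.275
G1 X303.128 Y113.392
M5
G0 X176.429 Y224.688
M3 S186
G1 X190.366 Y262.689 F3802
G1 X230.244 Y269.619
G1 X256.185 Y238.548
G1 X242.248 Y200.547
G1 X202.370 Y193.617
G1 X176.429 Y224.688
M5
G0 X329.224 Y238.787
M3 S186
G1 X5.402 Y147.451 F3802
G1 X308.129 Y201.177
M5
G0 X315.329 Y235.085
M3 S783
G1 X12.687 Y112.007 F1442
G1 X105.756 Y92.066
G1 X211.754 Y150.794
G1 X72.596 Y272.958
G1 X315.329 Y235.085
M5
G0 X74.855 Y165.594
M3 S186
G1 X140.167 Y165.594 F3802
G1 X140.167 Y38.568
G1 X74.855 Y38.568
G1 X74.855 Y165.594
M5
G0 X0.000 Y0.000

viewBox `0 0 346.740 289.217` with mm width/height → 1 unit = 1 mm. Flip: y_m = 289.217 − y_svg.

**Shape 1** — `<path>` open polyline, stroke `#ff00ff` → engrave (S186, F3802). Machine vertices: (51.324,111.057) → (272.026,206.892) → (164.872,72.947) → (140.907,113.246). Open path.

**Shape 2** — `<path>` cubic bezier, stroke `#ff00ff` → engrave (S186, F3802). Control points (SVG): P0=(167.745,137.881), P1=(170.944,129.390), P2=(196.572,281.506), P3=(209.377,253.793); sampled at t=k/4. Machine vertices: (167.745,151.336) → (173.799,132.910) → (184.959,86.172) → (197.920,43.038) → (209.377,35.424). Open path.

**Shape 3** — `<polyline>` open polyline, stroke `#008000` → cut (S783, F1442). Machine vertices: (225.190,201.924) → (104.605,217.553) → (243.543,61.411) → (168.039,169.713) → (32.536,28.275) → (303.128,113.392). Open path.

**Shape 4** — `<path>` regular polygon, stroke `#ff00ff` → engrave (S186, F3802). Machine vertices: (176.429,224.688) → (190.366,262.689) → (230.244,269.619) → (256.185,238.548) → (242.248,200.547) → (202.370,193.617) → (176.429,224.688). Closed: final G1 returns to the first vertex.

**Shape 5** — `<path>` open polyline, stroke `#ff00ff` → engrave (S186, F3802). Machine vertices: (329.224,238.787) → (5.402,147.451) → (308.129,201.177). Open path.

**Shape 6** — `<path>` closed polygon, stroke `#008000` → cut (S783, F1442). Machine vertices: (315.329,235.085) → (12.687,112.007) → (105.756,92.066) → (211.754,150.794) → (72.596,272.958) → (315.329,235.085). Closed: final G1 returns to the first vertex.

**Shape 7** — `<polygon>` rectangle, stroke `#ff00ff` → engrave (S186, F3802). Machine vertices: (74.855,165.594) → (140.167,165.594) → (140.167,38.568) → (74.855,38.568) → (74.855,165.594). Closed: final G1 returns to the first vertex.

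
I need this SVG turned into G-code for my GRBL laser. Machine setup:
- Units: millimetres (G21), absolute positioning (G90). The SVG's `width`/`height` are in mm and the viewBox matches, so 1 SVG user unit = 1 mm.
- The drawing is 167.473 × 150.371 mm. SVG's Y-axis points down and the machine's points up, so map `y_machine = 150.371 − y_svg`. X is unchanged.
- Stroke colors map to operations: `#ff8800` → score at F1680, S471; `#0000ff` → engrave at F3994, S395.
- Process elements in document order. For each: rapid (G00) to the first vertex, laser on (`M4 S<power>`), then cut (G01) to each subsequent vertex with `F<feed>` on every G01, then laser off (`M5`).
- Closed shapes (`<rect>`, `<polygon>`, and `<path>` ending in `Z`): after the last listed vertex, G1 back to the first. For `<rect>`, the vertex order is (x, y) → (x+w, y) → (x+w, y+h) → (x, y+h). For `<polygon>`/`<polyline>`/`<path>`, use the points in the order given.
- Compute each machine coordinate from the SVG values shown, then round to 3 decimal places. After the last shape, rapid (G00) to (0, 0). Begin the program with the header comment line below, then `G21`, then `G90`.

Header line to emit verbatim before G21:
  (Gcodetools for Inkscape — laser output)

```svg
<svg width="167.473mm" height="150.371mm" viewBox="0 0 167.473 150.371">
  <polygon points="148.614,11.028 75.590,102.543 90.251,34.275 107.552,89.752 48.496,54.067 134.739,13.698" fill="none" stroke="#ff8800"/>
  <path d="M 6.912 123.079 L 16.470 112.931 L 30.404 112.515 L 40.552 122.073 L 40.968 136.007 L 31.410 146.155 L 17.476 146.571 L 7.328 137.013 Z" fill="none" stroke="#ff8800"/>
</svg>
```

(Gcodetools for Inkscape — laser output)
G21
G90
G00 X148.614 Y139.343
M4 S471
G01 X75.590 Y47.828 F1680
G01 X90.251 Y116.096 F1680
G01 X107.552 Y60.619 F1680
G01 X48.496 Y96.304 F1680
G01 X134.739 Y136.673 F1680
G01 X148.614 Y139.343 F1680
M5
G00 X6.912 Y27.292
M4 S471
G01 X16.470 Y37.440 F1680
G01 X30.404 Y37.856 F1680
G01 X40.552 Y28.298 F1680
G01 X40.968 Y14.364 F1680
G01 X31.410 Y4.216 F1680
G01 X17.476 Y3.800 F1680
G01 X7.328 Y13.358 F1680
G01 X6.912 Y27.292 F1680
M5
G00 X0.000 Y0.000

Since the viewBox matches the mm dimensions, user units are millimetres directly. The only transform is the Y-flip y_m = 150.371 − y_svg.

Shape 1 is a closed polygon drawn with `<polygon>`. Its stroke #ff8800 means score at S471, F1680. After flipping Y the toolpath is (148.614,139.343) → (75.590,47.828) → (90.251,116.096) → (107.552,60.619) → (48.496,96.304) → (134.739,136.673) → (148.614,139.343), returning to the start.

Shape 2 is a regular polygon drawn with `<path>`. Its stroke #ff8800 means score at S471, F1680. After flipping Y the toolpath is (6.912,27.292) → (16.470,37.440) → (30.404,37.856) → (40.552,28.298) → (40.968,14.364) → (31.410,4.216) → (17.476,3.800) → (7.328,13.358) → (6.912,27.292), returning to the start.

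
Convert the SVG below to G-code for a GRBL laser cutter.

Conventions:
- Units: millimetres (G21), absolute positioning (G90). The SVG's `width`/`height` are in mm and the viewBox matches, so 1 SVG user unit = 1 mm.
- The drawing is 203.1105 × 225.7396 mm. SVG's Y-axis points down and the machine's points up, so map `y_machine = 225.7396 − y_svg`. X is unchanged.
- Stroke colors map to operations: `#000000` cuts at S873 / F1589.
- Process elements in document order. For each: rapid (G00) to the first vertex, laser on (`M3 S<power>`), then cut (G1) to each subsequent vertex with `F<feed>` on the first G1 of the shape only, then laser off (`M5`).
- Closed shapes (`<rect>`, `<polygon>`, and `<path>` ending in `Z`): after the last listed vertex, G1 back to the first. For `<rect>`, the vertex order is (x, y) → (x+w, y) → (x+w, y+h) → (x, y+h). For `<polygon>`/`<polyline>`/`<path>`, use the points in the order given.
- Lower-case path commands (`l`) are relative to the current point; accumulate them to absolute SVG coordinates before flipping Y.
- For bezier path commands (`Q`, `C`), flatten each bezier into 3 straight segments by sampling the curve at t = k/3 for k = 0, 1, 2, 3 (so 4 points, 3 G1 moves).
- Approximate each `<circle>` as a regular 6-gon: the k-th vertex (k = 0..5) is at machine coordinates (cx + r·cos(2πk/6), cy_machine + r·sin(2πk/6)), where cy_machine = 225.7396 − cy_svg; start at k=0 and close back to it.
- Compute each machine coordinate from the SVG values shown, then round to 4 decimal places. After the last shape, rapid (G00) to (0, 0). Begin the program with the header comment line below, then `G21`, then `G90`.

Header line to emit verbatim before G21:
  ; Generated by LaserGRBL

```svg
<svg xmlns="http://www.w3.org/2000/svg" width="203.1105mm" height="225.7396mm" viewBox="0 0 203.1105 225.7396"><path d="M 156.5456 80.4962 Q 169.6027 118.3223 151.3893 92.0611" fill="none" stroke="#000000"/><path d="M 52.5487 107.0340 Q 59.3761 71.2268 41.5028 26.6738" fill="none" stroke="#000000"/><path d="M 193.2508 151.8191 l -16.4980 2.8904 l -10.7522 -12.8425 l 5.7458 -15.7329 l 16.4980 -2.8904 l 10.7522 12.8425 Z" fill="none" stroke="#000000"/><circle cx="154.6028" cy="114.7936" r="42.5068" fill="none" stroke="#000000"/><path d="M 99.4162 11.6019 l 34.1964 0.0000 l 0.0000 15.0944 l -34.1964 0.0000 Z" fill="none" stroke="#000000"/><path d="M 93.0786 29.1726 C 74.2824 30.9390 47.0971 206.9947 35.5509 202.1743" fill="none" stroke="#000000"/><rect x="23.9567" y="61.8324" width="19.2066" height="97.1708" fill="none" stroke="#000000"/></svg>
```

; Generated by LaserGRBL
G21
G90
G00 X156.5456 Y145.2434
M3 S873
G1 X161.7758 Y127.1468 F1589
G1 X160.0571 Y123.2918
G1 X151.3893 Y133.6785
M5
G00 X52.5487 Y118.7056
M3 S873
G1 X54.3558 Y143.5488 F1589
G1 X50.6738 Y170.3356
G1 X41.5028 Y199.0658
M5
G00 X193.2508 Y73.9205
M3 S873
G1 X176.7528 Y71.0301 F1589
G1 X166.0006 Y83.8726
G1 X171.7464 Y99.6055
G1 X188.2444 Y102.4959
G1 X198.9966 Y89.6534
G1 X193.2508 Y73.9205
M5
G00 X197.1096 Y110.9460
M3 S873
G1 X175.8562 Y147.7580 F1589
G1 X133.3494 Y147.7580
G1 X112.0960 Y110.9460
G1 X133.3494 Y74.1340
G1 X175.8562 Y74.1340
G1 X197.1096 Y110.9460
M5
G00 X99.4162 Y214.1377
M3 S873
G1 X133.6126 Y214.1377 F1589
G1 X133.6126 Y199.0433
G1 X99.4162 Y199.0433
G1 X99.4162 Y214.1377
M5
G00 X93.0786 Y196.5670
M3 S873
G1 X72.3760 Y149.8584 F1589
G1 X51.4202 Y65.8827
G1 X35.5509 Y23.5653
M5
G00 X23.9567 Y163.9072
M3 S873
G1 X43.1633 Y163.9072 F1589
G1 X43.1633 Y66.7364
G1 X23.9567 Y66.7364
G1 X23.9567 Y163.9072
M5
G00 X0.0000 Y0.0000

Since the viewBox matches the mm dimensions, user units are millimetres directly. The only transform is the Y-flip y_m = 225.7396 − y_svg.

Shape 1 is a quadratic bezier drawn with `<path>`. Its stroke #000000 means cut at S873, F1589. After flipping Y the toolpath is (156.5456,145.2434) → (161.7758,127.1468) → (160.0571,123.2918) → (151.3893,133.6785).

Shape 2 is a quadratic bezier drawn with `<path>`. Its stroke #000000 means cut at S873, F1589. After flipping Y the toolpath is (52.5487,118.7056) → (54.3558,143.5488) → (50.6738,170.3356) → (41.5028,199.0658).

Shape 3 is a regular polygon drawn with `<path>`. Its stroke #000000 means cut at S873, F1589. After flipping Y the toolpath is (193.2508,73.9205) → (176.7528,71.0301) → (166.0006,83.8726) → (171.7464,99.6055) → (188.2444,102.4959) → (198.9966,89.6534) → (193.2508,73.9205), returning to the start.

Shape 4 is a circle drawn with `<circle>`. Its stroke #000000 means cut at S873, F1589. After flipping Y the toolpath is (197.1096,110.9460) → (175.8562,147.7580) → (133.3494,147.7580) → (112.0960,110.9460) → (133.3494,74.1340) → (175.8562,74.1340) → (197.1096,110.9460), returning to the start.

Shape 5 is a rectangle drawn with `<path>`. Its stroke #000000 means cut at S873, F1589. After flipping Y the toolpath is (99.4162,214.1377) → (133.6126,214.1377) → (133.6126,199.0433) → (99.4162,199.0433) → (99.4162,214.1377), returning to the start.

Shape 6 is a cubic bezier drawn with `<path>`. Its stroke #000000 means cut at S873, F1589. After flipping Y the toolpath is (93.0786,196.5670) → (72.3760,149.8584) → (51.4202,65.8827) → (35.5509,23.5653).

Shape 7 is a rectangle drawn with `<rect>`. Its stroke #000000 means cut at S873, F1589. After flipping Y the toolpath is (23.9567,163.9072) → (43.1633,163.9072) → (43.1633,66.7364) → (23.9567,66.7364) → (23.9567,163.9072), returning to the start.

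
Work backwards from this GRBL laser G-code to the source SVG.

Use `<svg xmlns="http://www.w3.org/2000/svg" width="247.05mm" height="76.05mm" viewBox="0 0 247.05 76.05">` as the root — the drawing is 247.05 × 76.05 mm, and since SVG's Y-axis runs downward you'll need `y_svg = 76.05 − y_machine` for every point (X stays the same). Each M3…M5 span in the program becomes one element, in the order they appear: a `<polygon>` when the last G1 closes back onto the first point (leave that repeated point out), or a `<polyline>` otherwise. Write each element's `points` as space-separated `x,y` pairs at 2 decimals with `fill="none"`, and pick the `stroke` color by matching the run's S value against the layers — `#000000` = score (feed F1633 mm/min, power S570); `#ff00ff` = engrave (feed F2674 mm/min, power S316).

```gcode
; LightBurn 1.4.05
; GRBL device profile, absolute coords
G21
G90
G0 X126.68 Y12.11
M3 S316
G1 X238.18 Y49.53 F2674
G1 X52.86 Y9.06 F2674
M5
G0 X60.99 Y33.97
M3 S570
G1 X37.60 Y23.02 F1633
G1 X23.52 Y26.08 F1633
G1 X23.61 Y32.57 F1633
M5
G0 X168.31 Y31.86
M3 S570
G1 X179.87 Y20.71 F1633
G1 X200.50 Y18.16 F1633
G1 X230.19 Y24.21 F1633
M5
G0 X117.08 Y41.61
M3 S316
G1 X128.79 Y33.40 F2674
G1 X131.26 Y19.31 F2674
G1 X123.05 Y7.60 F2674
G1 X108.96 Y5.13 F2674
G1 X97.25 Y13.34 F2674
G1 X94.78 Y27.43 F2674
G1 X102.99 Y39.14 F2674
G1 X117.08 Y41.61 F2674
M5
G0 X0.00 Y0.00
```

Each laser-on run becomes one SVG element. Flip Y back into SVG space with y_svg = 76.05 − y_machine.

Run 1: the run's S316 means `#ff00ff` (engrave). The run is open, so emit a `<polyline>` with points (Y-flipped): 126.68,63.94 238.18,26.52 52.86,66.99.

Run 2: the run's S570 means `#000000` (score). The run is open, so emit a `<polyline>` with points (Y-flipped): 60.99,42.08 37.60,53.03 23.52,49.97 23.61,43.48.

Run 3: S570 ⇒ score layer `#000000`. The run is open, so emit a `<polyline>` with points (Y-flipped): 168.31,44.19 179.87,55.34 200.50,57.89 230.19,51.84.

Run 4: the run's S316 means `#ff00ff` (engrave). The run returns to its start, so emit a `<polygon>` with points (Y-flipped): 117.08,34.44 128.79,42.65 131.26,56.74 123.05,68.45 108.96,70.92 97.25,62.71 94.78,48.62 102.99,36.91.

<svg xmlns="http://www.w3.org/2000/svg" width="247.05mm" height="76.05mm" viewBox="0 0 247.05 76.05">
  <polyline points="126.68,63.94 238.18,26.52 52.86,66.99" fill="none" stroke="#ff00ff"/>
  <polyline points="60.99,42.08 37.60,53.03 23.52,49.97 23.61,43.48" fill="none" stroke="#000000"/>
  <polyline points="168.31,44.19 179.87,55.34 200.50,57.89 230.19,51.84" fill="none" stroke="#000000"/>
  <polygon points="117.08,34.44 128.79,42.65 131.26,56.74 123.05,68.45 108.96,70.92 97.25,62.71 94.78,48.62 102.99,36.91" fill="none" stroke="#ff00ff"/>
</svg>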